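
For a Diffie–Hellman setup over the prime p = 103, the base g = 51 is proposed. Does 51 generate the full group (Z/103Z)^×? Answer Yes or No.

Yes

φ(103) = 103 − 1 = 102 = 2 · 3 · 17.
51 is a primitive root mod 103 iff 51^(φ(103)/q) ≢ 1 for every prime q | φ(103), i.e. q ∈ {2, 3, 17}.
51^51 ≡ 102 (mod 103)  [q = 2: ≢ 1 ✓]
51^34 ≡ 56 (mod 103)  [q = 3: ≢ 1 ✓]
51^6 ≡ 66 (mod 103)  [q = 17: ≢ 1 ✓]
Every test exponent gives a nontrivial residue, hence 51 generates the full group.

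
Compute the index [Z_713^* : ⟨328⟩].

4

Since 328 ∈ (Z/713Z)^×, its order divides φ(713) = φ(23·31) = (23−1)·(31−1) = 22·30 = 660 = 2^2 · 3 · 5 · 11.
Divisors of 660: 1, 2, 3, 4, 5, 6, 10, 11, 12, 15, 20, 22, 30, 33, 44, 55, 60, 66, 110, 132, 165, 220, 330, 660.
Compute 328^d (mod 713) for the divisors d until we hit 1:
328^1 ≡ 328 (mod 713)
328^2 ≡ 634 (mod 713)
328^3 ≡ 469 (mod 713)
328^4 ≡ 537 (mod 713)
328^5 ≡ 25 (mod 713)
328^6 ≡ 357 (mod 713)
328^10 ≡ 625 (mod 713)
328^11 ≡ 369 (mod 713)
328^12 ≡ 535 (mod 713)
328^15 ≡ 652 (mod 713)
328^20 ≡ 614 (mod 713)
328^22 ≡ 691 (mod 713)
328^30 ≡ 156 (mod 713)
328^33 ≡ 438 (mod 713)
328^44 ≡ 484 (mod 713)
328^55 ≡ 346 (mod 713)
328^60 ≡ 94 (mod 713)
328^66 ≡ 47 (mod 713)
328^110 ≡ 645 (mod 713)
328^132 ≡ 70 (mod 713)
328^165 ≡ 1 (mod 713) ✓
So ord_713(328) = 165, hence |⟨328⟩| = 165.
[(Z/713Z)^× : ⟨328⟩] = 660/165 = 4.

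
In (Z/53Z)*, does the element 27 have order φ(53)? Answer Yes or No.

φ(53) = 53 − 1 = 52 = 2^2 · 13.
Test 27^(52/q) mod 53 for each prime factor q of 52:
27^26 ≡ 52 (mod 53)  [q = 2: ≢ 1 ✓]
27^4 ≡ 10 (mod 53)  [q = 13: ≢ 1 ✓]
None equal 1, so ord_53(27) = 52: 27 is a primitive root.

Yes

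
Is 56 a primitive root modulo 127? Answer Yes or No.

Yes

φ(127) = 127 − 1 = 126 = 2 · 3^2 · 7.
It suffices to check that the order of 56 is not a proper divisor of 126: compute 56^(126/q) for q ∈ {2, 3, 7}.
56^63 ≡ 126 (mod 127)  [q = 2: ≢ 1 ✓]
56^42 ≡ 107 (mod 127)  [q = 3: ≢ 1 ✓]
56^18 ≡ 16 (mod 127)  [q = 7: ≢ 1 ✓]
All checks pass, so 56 has order 126 and is a primitive root modulo 127.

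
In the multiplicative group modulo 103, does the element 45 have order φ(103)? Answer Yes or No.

Yes

φ(103) = 103 − 1 = 102 = 2 · 3 · 17.
45 is a primitive root mod 103 iff 45^(φ(103)/q) ≢ 1 for every prime q | φ(103), i.e. q ∈ {2, 3, 17}.
45^51 ≡ 102 (mod 103)  [q = 2: ≢ 1 ✓]
45^34 ≡ 56 (mod 103)  [q = 3: ≢ 1 ✓]
45^6 ≡ 76 (mod 103)  [q = 17: ≢ 1 ✓]
Every test exponent gives a nontrivial residue, hence 45 generates the full group.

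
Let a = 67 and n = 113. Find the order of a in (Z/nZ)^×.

Since 67 ∈ (Z/113Z)^×, its order divides φ(113) = 113 − 1 = 112 = 2^4 · 7.
Divisors of 112: 1, 2, 4, 7, 8, 14, 16, 28, 56, 112.
Check 67^d mod 113 for each divisor in increasing order:
67^1 ≡ 67 (mod 113)
67^2 ≡ 82 (mod 113)
67^4 ≡ 57 (mod 113)
67^7 ≡ 35 (mod 113)
67^8 ≡ 85 (mod 113)
67^14 ≡ 95 (mod 113)
67^16 ≡ 106 (mod 113)
67^28 ≡ 98 (mod 113)
67^56 ≡ 112 (mod 113)
67^112 ≡ 1 (mod 113) ✓
The smallest such exponent is 112, so the order of 67 is 112.

112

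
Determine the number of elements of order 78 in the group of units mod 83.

0

φ(83) = 83 − 1 = 82 = 2 · 41.
In a cyclic group of order 82, there are φ(d) elements of order d for each divisor d of 82, and zero for non-divisors.
Here 82 is not a multiple of 78, so there are no elements of order 78.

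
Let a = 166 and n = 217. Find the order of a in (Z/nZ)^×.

30

ord(166) | φ(217) = φ(7·31) = (7−1)·(31−1) = 6·30 = 180 = 2^2 · 3^2 · 5.
Divisors of 180: 1, 2, 3, 4, 5, 6, 9, 10, 12, 15, 18, 20, 30, 36, 45, 60, 90, 180.
Compute 166^d (mod 217) for the divisors d until we hit 1:
166^1 ≡ 166
166^2 ≡ 214
166^3 ≡ 153
166^4 ≡ 9
166^5 ≡ 192
166^6 ≡ 190
166^9 ≡ 209
166^10 ≡ 191
166^12 ≡ 78
166^15 ≡ 216
166^18 ≡ 64
166^20 ≡ 25
166^30 ≡ 1
Therefore the multiplicative order of 166 modulo 217 is 30.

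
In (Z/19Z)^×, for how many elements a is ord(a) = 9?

6

φ(19) = 19 − 1 = 18 = 2 · 3^2.
Since (Z/19Z)^× is cyclic of order 18, the number of elements of order d is φ(d) when d | 18 and 0 otherwise.
9 = 3^2 divides 18, and φ(9) = 6.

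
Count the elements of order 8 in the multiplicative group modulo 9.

0

φ(9) = φ(3^2) = 3·(3−1) = 6 = 2 · 3.
In a cyclic group of order 6, there are φ(d) elements of order d for each divisor d of 6, and zero for non-divisors.
8 does not divide 6, so no element of (Z/9Z)^× has order 8.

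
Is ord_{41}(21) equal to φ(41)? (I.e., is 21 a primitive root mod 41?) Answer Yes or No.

No

φ(41) = 41 − 1 = 40 = 2^3 · 5.
It suffices to check that the order of 21 is not a proper divisor of 40: compute 21^(40/q) for q ∈ {2, 5}.
21^20 ≡ 1 (mod 41)  [q = 2: ≡ 1 ✗]
21^8 ≡ 37 (mod 41)  [q = 5: ≢ 1 ✓]
21^20 ≡ 1 shows ord(21) | 20, strictly less than φ(41); not a primitive root.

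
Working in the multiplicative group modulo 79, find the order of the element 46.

13

The order of 46 must divide φ(79) = 79 − 1 = 78 = 2 · 3 · 13.
Divisors of 78: 1, 2, 3, 6, 13, 26, 39, 78.
Check 46^d mod 79 for each divisor in increasing order:
46^1 ≡ 46
46^2 ≡ 62
46^3 ≡ 8
46^6 ≡ 64
46^13 ≡ 1
Therefore the multiplicative order of 46 modulo 79 is 13.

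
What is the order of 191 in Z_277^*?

69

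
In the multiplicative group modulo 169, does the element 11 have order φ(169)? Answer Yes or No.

φ(169) = φ(13^2) = 13·(13−1) = 156 = 2^2 · 3 · 13.
Test 11^(156/q) mod 169 for each prime factor q of 156:
11^78 ≡ 168 (mod 169)  [q = 2: ≢ 1 ✓]
11^52 ≡ 146 (mod 169)  [q = 3: ≢ 1 ✓]
11^12 ≡ 131 (mod 169)  [q = 13: ≢ 1 ✓]
None equal 1, so ord_169(11) = 156: 11 is a primitive root.

Yes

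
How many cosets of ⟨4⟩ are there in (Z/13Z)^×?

The order of 4 must divide φ(13) = 13 − 1 = 12 = 2^2 · 3.
Divisors of 12: 1, 2, 3, 4, 6, 12.
Test each divisor d:
4^1 ≡ 4
4^2 ≡ 3
4^3 ≡ 12
4^4 ≡ 9
4^6 ≡ 1
Thus |⟨4⟩| = ord(4) = 6.
[(Z/13Z)^× : ⟨4⟩] = 12/6 = 2.

2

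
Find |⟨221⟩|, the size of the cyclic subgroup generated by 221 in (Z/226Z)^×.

112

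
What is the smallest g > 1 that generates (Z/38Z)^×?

φ(38) = φ(2)·φ(19) = 1·18 = 18 = 2 · 3^2.
g is a primitive root iff g^(18/q) ≢ 1 (mod 38) for each prime q ∈ {2, 3}.
g = 2: gcd(2, 38) = 2 > 1, not a unit — skip.
g = 3: 3^9 ≡ 37; 3^6 ≡ 7 — none is 1, so 3 is a primitive root.
The smallest primitive root modulo 38 is 3.

3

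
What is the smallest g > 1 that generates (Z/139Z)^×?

φ(139) = 139 − 1 = 138 = 2 · 3 · 23.
Test candidates g = 2, 3, … against the prime factors q ∈ {2, 3, 23} of φ(139): g is a generator iff g^(138/q) ≢ 1 for every such q.
g = 2: 2^69 ≡ 138; 2^46 ≡ 96; 2^6 ≡ 64 — none is 1, so 2 is a primitive root.
So 2 is the smallest generator of (Z/139Z)^×.

2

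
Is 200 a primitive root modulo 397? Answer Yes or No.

Yes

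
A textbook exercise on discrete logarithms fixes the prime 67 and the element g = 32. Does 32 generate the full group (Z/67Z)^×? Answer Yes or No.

Yes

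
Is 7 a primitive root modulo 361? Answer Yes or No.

φ(361) = φ(19^2) = 19·(19−1) = 342 = 2 · 3^2 · 19.
An element g generates (Z/361Z)^× iff g^(342/q) ≢ 1 (mod 361) for each prime q ∈ {2, 3, 19}.
7^171 ≡ 1 (mod 361)  [q = 2: ≡ 1 ✗]
7^114 ≡ 1 (mod 361)  [q = 3: ≡ 1 ✗]
7^18 ≡ 248 (mod 361)  [q = 19: ≢ 1 ✓]
7^171 ≡ 1 shows ord(7) | 171, strictly less than φ(361); not a primitive root.

No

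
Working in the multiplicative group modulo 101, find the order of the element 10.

Since 10 ∈ (Z/101Z)^×, its order divides φ(101) = 101 − 1 = 100 = 2^2 · 5^2.
Divisors of 100: 1, 2, 4, 5, 10, 20, 25, 50, 100.
Evaluate successive powers at the divisors of 100:
10^1 ≡ 10 (mod 101)
10^2 ≡ 100 (mod 101)
10^4 ≡ 1 (mod 101) ✓
So ord_101(10) = 4.

4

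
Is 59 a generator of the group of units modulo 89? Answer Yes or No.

φ(89) = 89 − 1 = 88 = 2^3 · 11.
An element g generates (Z/89Z)^× iff g^(88/q) ≢ 1 (mod 89) for each prime q ∈ {2, 11}.
59^44 ≡ 88 (mod 89)  [q = 2: ≢ 1 ✓]
59^8 ≡ 32 (mod 89)  [q = 11: ≢ 1 ✓]
None equal 1, so ord_89(59) = 88: 59 is a primitive root.

Yes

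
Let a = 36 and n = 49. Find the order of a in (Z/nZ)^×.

7

By Lagrange's theorem, ord_49(36) divides φ(49) = φ(7^2) = 7·(7−1) = 42 = 2 · 3 · 7.
Divisors of 42: 1, 2, 3, 6, 7, 14, 21, 42.
Compute 36^d (mod 49) for the divisors d until we hit 1:
36^1 ≡ 36
36^2 ≡ 22
36^3 ≡ 8
36^6 ≡ 15
36^7 ≡ 1
So ord_49(36) = 7.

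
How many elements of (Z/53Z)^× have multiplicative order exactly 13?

12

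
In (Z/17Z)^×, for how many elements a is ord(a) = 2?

1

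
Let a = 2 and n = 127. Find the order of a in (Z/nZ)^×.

ord(2) | φ(127) = 127 − 1 = 126 = 2 · 3^2 · 7.
Divisors of 126: 1, 2, 3, 6, 7, 9, 14, 18, 21, 42, 63, 126.
Compute 2^d (mod 127) for the divisors d until we hit 1:
2^1 ≡ 2 (mod 127)
2^2 ≡ 4 (mod 127)
2^3 ≡ 8 (mod 127)
2^6 ≡ 64 (mod 127)
2^7 ≡ 1 (mod 127) ✓
Therefore the multiplicative order of 2 modulo 127 is 7.

7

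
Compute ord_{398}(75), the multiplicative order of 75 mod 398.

198

By Lagrange's theorem, ord_398(75) divides φ(398) = φ(2)·φ(199) = 1·198 = 198 = 2 · 3^2 · 11.
Divisors of 198: 1, 2, 3, 6, 9, 11, 18, 22, 33, 66, 99, 198.
Evaluate successive powers at the divisors of 198:
75^1 ≡ 75 (mod 398)
75^2 ≡ 53 (mod 398)
75^3 ≡ 393 (mod 398)
75^6 ≡ 25 (mod 398)
75^9 ≡ 273 (mod 398)
75^11 ≡ 141 (mod 398)
75^18 ≡ 103 (mod 398)
75^22 ≡ 379 (mod 398)
75^33 ≡ 107 (mod 398)
75^66 ≡ 305 (mod 398)
75^99 ≡ 397 (mod 398)
75^198 ≡ 1 (mod 398) ✓
The smallest such exponent is 198, so the order of 75 is 198.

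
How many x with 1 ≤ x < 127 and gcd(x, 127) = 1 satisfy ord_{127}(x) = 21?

φ(127) = 127 − 1 = 126 = 2 · 3^2 · 7.
Since (Z/127Z)^× is cyclic of order 126, the number of elements of order d is φ(d) when d | 126 and 0 otherwise.
21 = 3 · 7 divides 126, and φ(21) = 12.

12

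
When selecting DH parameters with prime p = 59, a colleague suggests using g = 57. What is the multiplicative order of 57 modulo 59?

ord(57) | φ(59) = 59 − 1 = 58 = 2 · 29.
Divisors of 58: 1, 2, 29, 58.
Test each divisor d:
57^1 ≡ 57
57^2 ≡ 4
57^29 ≡ 1
The smallest such exponent is 29, so the order of 57 is 29.

29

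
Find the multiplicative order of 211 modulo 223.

111

The order of 211 must divide φ(223) = 223 − 1 = 222 = 2 · 3 · 37.
Divisors of 222: 1, 2, 3, 6, 37, 74, 111, 222.
Compute 211^d (mod 223) for the divisors d until we hit 1:
211^1 ≡ 211 (mod 223)
211^2 ≡ 144 (mod 223)
211^3 ≡ 56 (mod 223)
211^6 ≡ 14 (mod 223)
211^37 ≡ 39 (mod 223)
211^74 ≡ 183 (mod 223)
211^111 ≡ 1 (mod 223) ✓
Hence ord(211) = 111.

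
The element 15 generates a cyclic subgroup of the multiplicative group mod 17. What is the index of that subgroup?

ord(15) | φ(17) = 17 − 1 = 16 = 2^4.
Divisors of 16: 1, 2, 4, 8, 16.
Compute 15^d (mod 17) for the divisors d until we hit 1:
15^1 ≡ 15
15^2 ≡ 4
15^4 ≡ 16
15^8 ≡ 1
So ord_17(15) = 8, hence |⟨15⟩| = 8.
The index is φ(17) / ord(15) = 16 / 8 = 2.

2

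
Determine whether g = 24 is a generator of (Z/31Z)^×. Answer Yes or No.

φ(31) = 31 − 1 = 30 = 2 · 3 · 5.
Test 24^(30/q) mod 31 for each prime factor q of 30:
24^15 ≡ 30 (mod 31)  [q = 2: ≢ 1 ✓]
24^10 ≡ 25 (mod 31)  [q = 3: ≢ 1 ✓]
24^6 ≡ 4 (mod 31)  [q = 5: ≢ 1 ✓]
Every test exponent gives a nontrivial residue, hence 24 generates the full group.

Yes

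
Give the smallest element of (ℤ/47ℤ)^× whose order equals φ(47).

φ(47) = 47 − 1 = 46 = 2 · 23.
g is a primitive root iff g^(46/q) ≢ 1 (mod 47) for each prime q ∈ {2, 23}.
g = 2: 2^23 ≡ 1 — hits 1, so not a primitive root.
g = 3: 3^23 ≡ 1 — hits 1, so not a primitive root.
g = 4: 4^23 ≡ 1 — hits 1, so not a primitive root.
g = 5: 5^23 ≡ 46; 5^2 ≡ 25 — none is 1, so 5 is a primitive root.
Hence the least primitive root of 47 is 5.

5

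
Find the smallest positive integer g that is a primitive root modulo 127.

φ(127) = 127 − 1 = 126 = 2 · 3^2 · 7.
Test candidates g = 2, 3, … against the prime factors q ∈ {2, 3, 7} of φ(127): g is a generator iff g^(126/q) ≢ 1 for every such q.
g = 2: 2^63 ≡ 1 — hits 1, so not a primitive root.
g = 3: 3^63 ≡ 126; 3^42 ≡ 107; 3^18 ≡ 4 — none is 1, so 3 is a primitive root.
The smallest primitive root modulo 127 is 3.

3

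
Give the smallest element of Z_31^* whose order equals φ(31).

φ(31) = 31 − 1 = 30 = 2 · 3 · 5.
Test candidates g = 2, 3, … against the prime factors q ∈ {2, 3, 5} of φ(31): g is a generator iff g^(30/q) ≢ 1 for every such q.
g = 2: 2^15 ≡ 1 — hits 1, so not a primitive root.
g = 3: 3^15 ≡ 30; 3^10 ≡ 25; 3^6 ≡ 16 — none is 1, so 3 is a primitive root.
The smallest primitive root modulo 31 is 3.

3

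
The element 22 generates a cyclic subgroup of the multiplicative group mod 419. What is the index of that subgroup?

2

ord(22) | φ(419) = 419 − 1 = 418 = 2 · 11 · 19.
Divisors of 418: 1, 2, 11, 19, 22, 38, 209, 418.
Compute 22^d (mod 419) for the divisors d until we hit 1:
22^1 ≡ 22 (mod 419)
22^2 ≡ 65 (mod 419)
22^11 ≡ 330 (mod 419)
22^19 ≡ 334 (mod 419)
22^22 ≡ 379 (mod 419)
22^38 ≡ 102 (mod 419)
22^209 ≡ 1 (mod 419) ✓
Thus |⟨22⟩| = ord(22) = 209.
Index = |(Z/419Z)^×| / |⟨22⟩| = 418 / 209 = 2.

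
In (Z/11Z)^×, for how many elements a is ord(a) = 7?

0

φ(11) = 11 − 1 = 10 = 2 · 5.
(Z/11Z)^× is cyclic (|G| = 10); a cyclic group of order m has exactly φ(d) elements of each order d | m, and none otherwise.
7 does not divide 10, so no element of (Z/11Z)^× has order 7.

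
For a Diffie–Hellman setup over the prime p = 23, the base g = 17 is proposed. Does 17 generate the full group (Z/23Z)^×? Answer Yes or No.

Yes

φ(23) = 23 − 1 = 22 = 2 · 11.
It suffices to check that the order of 17 is not a proper divisor of 22: compute 17^(22/q) for q ∈ {2, 11}.
17^11 ≡ 22 (mod 23)  [q = 2: ≢ 1 ✓]
17^2 ≡ 13 (mod 23)  [q = 11: ≢ 1 ✓]
None equal 1, so ord_23(17) = 22: 17 is a primitive root.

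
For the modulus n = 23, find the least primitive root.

5

φ(23) = 23 − 1 = 22 = 2 · 11.
g is a primitive root iff g^(22/q) ≢ 1 (mod 23) for each prime q ∈ {2, 11}.
g = 2: 2^11 ≡ 1 — hits 1, so not a primitive root.
g = 3: 3^11 ≡ 1 — hits 1, so not a primitive root.
g = 4: 4^11 ≡ 1 — hits 1, so not a primitive root.
g = 5: 5^11 ≡ 22; 5^2 ≡ 2 — none is 1, so 5 is a primitive root.
So 5 is the smallest generator of (Z/23Z)^×.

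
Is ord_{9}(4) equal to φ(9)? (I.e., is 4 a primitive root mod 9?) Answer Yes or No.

No

φ(9) = φ(3^2) = 3·(3−1) = 6 = 2 · 3.
4 is a primitive root mod 9 iff 4^(φ(9)/q) ≢ 1 for every prime q | φ(9), i.e. q ∈ {2, 3}.
4^3 ≡ 1 (mod 9)  [q = 2: ≡ 1 ✗]
4^2 ≡ 7 (mod 9)  [q = 3: ≢ 1 ✓]
Since 4^3 ≡ 1, the order of 4 divides 3 < 6, so 4 is not a primitive root.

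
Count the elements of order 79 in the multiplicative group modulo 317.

φ(317) = 317 − 1 = 316 = 2^2 · 79.
In a cyclic group of order 316, there are φ(d) elements of order d for each divisor d of 316, and zero for non-divisors.
79 | 316, and φ(79) = 79 − 1 = 78.

78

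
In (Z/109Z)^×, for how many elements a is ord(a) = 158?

φ(109) = 109 − 1 = 108 = 2^2 · 3^3.
(Z/109Z)^× is cyclic (|G| = 108); a cyclic group of order m has exactly φ(d) elements of each order d | m, and none otherwise.
Here 108 is not a multiple of 158, so there are no elements of order 158.

0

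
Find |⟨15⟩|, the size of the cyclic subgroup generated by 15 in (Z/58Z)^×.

28

By Lagrange's theorem, ord_58(15) divides φ(58) = φ(2)·φ(29) = 1·28 = 28 = 2^2 · 7.
Divisors of 28: 1, 2, 4, 7, 14, 28.
Evaluate successive powers at the divisors of 28:
15^1 ≡ 15
15^2 ≡ 51
15^4 ≡ 49
15^7 ≡ 17
15^14 ≡ 57
15^28 ≡ 1
So ord_58(15) = 28.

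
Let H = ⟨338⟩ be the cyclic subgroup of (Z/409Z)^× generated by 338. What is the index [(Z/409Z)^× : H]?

ord(338) | φ(409) = 409 − 1 = 408 = 2^3 · 3 · 17.
Divisors of 408: 1, 2, 3, 4, 6, 8, 12, 17, 24, 34, 51, 68, 102, 136, 204, 408.
Compute 338^d (mod 409) for the divisors d until we hit 1:
338^1 ≡ 338
338^2 ≡ 133
338^3 ≡ 373
338^4 ≡ 102
338^6 ≡ 69
338^8 ≡ 179
338^12 ≡ 262
338^17 ≡ 356
338^24 ≡ 341
338^34 ≡ 355
338^51 ≡ 408
338^68 ≡ 53
338^102 ≡ 1
The order of 338 is 102, so the subgroup it generates has 102 elements.
[(Z/409Z)^× : ⟨338⟩] = 408/102 = 4.

4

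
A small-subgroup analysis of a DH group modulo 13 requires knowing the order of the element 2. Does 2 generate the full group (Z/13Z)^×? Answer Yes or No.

φ(13) = 13 − 1 = 12 = 2^2 · 3.
An element g generates (Z/13Z)^× iff g^(12/q) ≢ 1 (mod 13) for each prime q ∈ {2, 3}.
2^6 ≡ 12 (mod 13)  [q = 2: ≢ 1 ✓]
2^4 ≡ 3 (mod 13)  [q = 3: ≢ 1 ✓]
Every test exponent gives a nontrivial residue, hence 2 generates the full group.

Yes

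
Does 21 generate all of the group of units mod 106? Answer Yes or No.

φ(106) = φ(2)·φ(53) = 1·52 = 52 = 2^2 · 13.
21 is a primitive root mod 106 iff 21^(φ(106)/q) ≢ 1 for every prime q | φ(106), i.e. q ∈ {2, 13}.
21^26 ≡ 105 (mod 106)  [q = 2: ≢ 1 ✓]
21^4 ≡ 77 (mod 106)  [q = 13: ≢ 1 ✓]
All checks pass, so 21 has order 52 and is a primitive root modulo 106.

Yes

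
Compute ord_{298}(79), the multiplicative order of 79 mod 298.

148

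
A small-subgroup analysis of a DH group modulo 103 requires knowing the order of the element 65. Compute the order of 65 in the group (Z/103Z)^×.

102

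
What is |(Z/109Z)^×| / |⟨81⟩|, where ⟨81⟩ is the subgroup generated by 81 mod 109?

By Lagrange's theorem, ord_109(81) divides φ(109) = 109 − 1 = 108 = 2^2 · 3^3.
Divisors of 108: 1, 2, 3, 4, 6, 9, 12, 18, 27, 36, 54, 108.
Test each divisor d:
81^1 ≡ 81 (mod 109)
81^2 ≡ 21 (mod 109)
81^3 ≡ 66 (mod 109)
81^4 ≡ 5 (mod 109)
81^6 ≡ 105 (mod 109)
81^9 ≡ 63 (mod 109)
81^12 ≡ 16 (mod 109)
81^18 ≡ 45 (mod 109)
81^27 ≡ 1 (mod 109) ✓
So ord_109(81) = 27, hence |⟨81⟩| = 27.
The index is φ(109) / ord(81) = 108 / 27 = 4.

4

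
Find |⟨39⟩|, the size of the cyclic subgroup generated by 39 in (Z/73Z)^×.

By Lagrange's theorem, ord_73(39) divides φ(73) = 73 − 1 = 72 = 2^3 · 3^2.
Divisors of 72: 1, 2, 3, 4, 6, 8, 9, 12, 18, 24, 36, 72.
Check 39^d mod 73 for each divisor in increasing order:
39^1 ≡ 39 (mod 73)
39^2 ≡ 61 (mod 73)
39^3 ≡ 43 (mod 73)
39^4 ≡ 71 (mod 73)
39^6 ≡ 24 (mod 73)
39^8 ≡ 4 (mod 73)
39^9 ≡ 10 (mod 73)
39^12 ≡ 65 (mod 73)
39^18 ≡ 27 (mod 73)
39^24 ≡ 64 (mod 73)
39^36 ≡ 72 (mod 73)
39^72 ≡ 1 (mod 73) ✓
The smallest such exponent is 72, so the order of 39 is 72.

72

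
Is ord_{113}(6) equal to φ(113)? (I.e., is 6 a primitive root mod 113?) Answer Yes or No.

Yes

φ(113) = 113 − 1 = 112 = 2^4 · 7.
6 is a primitive root mod 113 iff 6^(φ(113)/q) ≢ 1 for every prime q | φ(113), i.e. q ∈ {2, 7}.
6^56 ≡ 112 (mod 113)  [q = 2: ≢ 1 ✓]
6^16 ≡ 30 (mod 113)  [q = 7: ≢ 1 ✓]
Every test exponent gives a nontrivial residue, hence 6 generates the full group.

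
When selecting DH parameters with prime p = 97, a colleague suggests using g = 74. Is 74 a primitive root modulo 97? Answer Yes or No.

Yes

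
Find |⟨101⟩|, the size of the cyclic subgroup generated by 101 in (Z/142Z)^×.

By Lagrange's theorem, ord_142(101) divides φ(142) = φ(2)·φ(71) = 1·70 = 70 = 2 · 5 · 7.
Divisors of 70: 1, 2, 5, 7, 10, 14, 35, 70.
Evaluate successive powers at the divisors of 70:
101^1 ≡ 101 (mod 142)
101^2 ≡ 119 (mod 142)
101^5 ≡ 37 (mod 142)
101^7 ≡ 1 (mod 142) ✓
Hence ord(101) = 7.

7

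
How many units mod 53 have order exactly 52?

φ(53) = 53 − 1 = 52 = 2^2 · 13.
(Z/53Z)^× is cyclic (|G| = 52); a cyclic group of order m has exactly φ(d) elements of each order d | m, and none otherwise.
52 = 2^2 · 13 divides 52, and φ(52) = 24.

24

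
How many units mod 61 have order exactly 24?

φ(61) = 61 − 1 = 60 = 2^2 · 3 · 5.
Since (Z/61Z)^× is cyclic of order 60, the number of elements of order d is φ(d) when d | 60 and 0 otherwise.
Here 60 is not a multiple of 24, so there are no elements of order 24.

0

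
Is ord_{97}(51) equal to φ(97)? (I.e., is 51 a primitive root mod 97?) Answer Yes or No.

No

φ(97) = 97 − 1 = 96 = 2^5 · 3.
It suffices to check that the order of 51 is not a proper divisor of 96: compute 51^(96/q) for q ∈ {2, 3}.
51^48 ≡ 96 (mod 97)  [q = 2: ≢ 1 ✓]
51^32 ≡ 1 (mod 97)  [q = 3: ≡ 1 ✗]
51^32 ≡ 1 shows ord(51) | 32, strictly less than φ(97); not a primitive root.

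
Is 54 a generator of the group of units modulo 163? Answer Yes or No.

φ(163) = 163 − 1 = 162 = 2 · 3^4.
It suffices to check that the order of 54 is not a proper divisor of 162: compute 54^(162/q) for q ∈ {2, 3}.
54^81 ≡ 1 (mod 163)  [q = 2: ≡ 1 ✗]
54^54 ≡ 104 (mod 163)  [q = 3: ≢ 1 ✓]
The check at q = 2 fails, so 54 generates a proper subgroup.

No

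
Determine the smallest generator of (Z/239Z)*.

7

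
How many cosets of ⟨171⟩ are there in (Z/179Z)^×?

2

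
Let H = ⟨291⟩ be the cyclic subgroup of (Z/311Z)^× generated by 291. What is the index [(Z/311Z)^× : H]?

ord(291) | φ(311) = 311 − 1 = 310 = 2 · 5 · 31.
Divisors of 310: 1, 2, 5, 10, 31, 62, 155, 310.
Compute 291^d (mod 311) for the divisors d until we hit 1:
291^1 ≡ 291
291^2 ≡ 89
291^5 ≡ 190
291^10 ≡ 24
291^31 ≡ 310
291^62 ≡ 1
Thus |⟨291⟩| = ord(291) = 62.
[(Z/311Z)^× : ⟨291⟩] = 310/62 = 5.

5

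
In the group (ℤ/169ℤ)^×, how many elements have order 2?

φ(169) = φ(13^2) = 13·(13−1) = 156 = 2^2 · 3 · 13.
In a cyclic group of order 156, there are φ(d) elements of order d for each divisor d of 156, and zero for non-divisors.
2 | 156, and φ(2) = 2 − 1 = 1.

1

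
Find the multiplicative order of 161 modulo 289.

136

Since 161 ∈ (Z/289Z)^×, its order divides φ(289) = φ(17^2) = 17·(17−1) = 272 = 2^4 · 17.
Divisors of 272: 1, 2, 4, 8, 16, 17, 34, 68, 136, 272.
Check 161^d mod 289 for each divisor in increasing order:
161^1 ≡ 161 (mod 289)
161^2 ≡ 200 (mod 289)
161^4 ≡ 118 (mod 289)
161^8 ≡ 52 (mod 289)
161^16 ≡ 103 (mod 289)
161^17 ≡ 110 (mod 289)
161^34 ≡ 251 (mod 289)
161^68 ≡ 288 (mod 289)
161^136 ≡ 1 (mod 289) ✓
The smallest such exponent is 136, so the order of 161 is 136.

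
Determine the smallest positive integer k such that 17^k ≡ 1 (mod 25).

By Lagrange's theorem, ord_25(17) divides φ(25) = φ(5^2) = 5·(5−1) = 20 = 2^2 · 5.
Divisors of 20: 1, 2, 4, 5, 10, 20.
Compute 17^d (mod 25) for the divisors d until we hit 1:
17^1 ≡ 17 (mod 25)
17^2 ≡ 14 (mod 25)
17^4 ≡ 21 (mod 25)
17^5 ≡ 7 (mod 25)
17^10 ≡ 24 (mod 25)
17^20 ≡ 1 (mod 25) ✓
So ord_25(17) = 20.

20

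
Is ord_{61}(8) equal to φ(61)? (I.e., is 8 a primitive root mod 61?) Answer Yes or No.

φ(61) = 61 − 1 = 60 = 2^2 · 3 · 5.
It suffices to check that the order of 8 is not a proper divisor of 60: compute 8^(60/q) for q ∈ {2, 3, 5}.
8^30 ≡ 60 (mod 61)  [q = 2: ≢ 1 ✓]
8^20 ≡ 1 (mod 61)  [q = 3: ≡ 1 ✗]
8^12 ≡ 58 (mod 61)  [q = 5: ≢ 1 ✓]
8^20 ≡ 1 shows ord(8) | 20, strictly less than φ(61); not a primitive root.

No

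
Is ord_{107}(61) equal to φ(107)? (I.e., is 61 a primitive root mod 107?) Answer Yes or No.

No

φ(107) = 107 − 1 = 106 = 2 · 53.
61 is a primitive root mod 107 iff 61^(φ(107)/q) ≢ 1 for every prime q | φ(107), i.e. q ∈ {2, 53}.
61^53 ≡ 1 (mod 107)  [q = 2: ≡ 1 ✗]
61^2 ≡ 83 (mod 107)  [q = 53: ≢ 1 ✓]
The check at q = 2 fails, so 61 generates a proper subgroup.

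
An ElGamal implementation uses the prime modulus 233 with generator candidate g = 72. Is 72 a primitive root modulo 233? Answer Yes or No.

φ(233) = 233 − 1 = 232 = 2^3 · 29.
An element g generates (Z/233Z)^× iff g^(232/q) ≢ 1 (mod 233) for each prime q ∈ {2, 29}.
72^116 ≡ 1 (mod 233)  [q = 2: ≡ 1 ✗]
72^8 ≡ 152 (mod 233)  [q = 29: ≢ 1 ✓]
72^116 ≡ 1 shows ord(72) | 116, strictly less than φ(233); not a primitive root.

No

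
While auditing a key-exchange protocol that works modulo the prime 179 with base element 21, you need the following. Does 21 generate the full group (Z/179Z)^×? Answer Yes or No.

Yes

φ(179) = 179 − 1 = 178 = 2 · 89.
21 is a primitive root mod 179 iff 21^(φ(179)/q) ≢ 1 for every prime q | φ(179), i.e. q ∈ {2, 89}.
21^89 ≡ 178 (mod 179)  [q = 2: ≢ 1 ✓]
21^2 ≡ 83 (mod 179)  [q = 89: ≢ 1 ✓]
Every test exponent gives a nontrivial residue, hence 21 generates the full group.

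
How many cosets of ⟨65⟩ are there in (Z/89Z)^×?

1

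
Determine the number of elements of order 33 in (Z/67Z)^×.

φ(67) = 67 − 1 = 66 = 2 · 3 · 11.
(Z/67Z)^× is cyclic (|G| = 66); a cyclic group of order m has exactly φ(d) elements of each order d | m, and none otherwise.
33 = 3 · 11 divides 66, and φ(33) = 20.

20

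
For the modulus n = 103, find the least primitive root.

5

φ(103) = 103 − 1 = 102 = 2 · 3 · 17.
g is a primitive root iff g^(102/q) ≢ 1 (mod 103) for each prime q ∈ {2, 3, 17}.
g = 2: 2^51 ≡ 1 — hits 1, so not a primitive root.
g = 3: 3^51 ≡ 102; 3^34 ≡ 1 — hits 1, so not a primitive root.
g = 4: 4^51 ≡ 1 — hits 1, so not a primitive root.
g = 5: 5^51 ≡ 102; 5^34 ≡ 56; 5^6 ≡ 72 — none is 1, so 5 is a primitive root.
The smallest primitive root modulo 103 is 5.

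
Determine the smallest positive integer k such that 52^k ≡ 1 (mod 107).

53

The order of 52 must divide φ(107) = 107 − 1 = 106 = 2 · 53.
Divisors of 106: 1, 2, 53, 106.
Check 52^d mod 107 for each divisor in increasing order:
52^1 ≡ 52 (mod 107)
52^2 ≡ 29 (mod 107)
52^53 ≡ 1 (mod 107) ✓
The smallest such exponent is 53, so the order of 52 is 53.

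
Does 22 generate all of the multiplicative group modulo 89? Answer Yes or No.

φ(89) = 89 − 1 = 88 = 2^3 · 11.
22 is a primitive root mod 89 iff 22^(φ(89)/q) ≢ 1 for every prime q | φ(89), i.e. q ∈ {2, 11}.
22^44 ≡ 1 (mod 89)  [q = 2: ≡ 1 ✗]
22^8 ≡ 64 (mod 89)  [q = 11: ≢ 1 ✓]
Since 22^44 ≡ 1, the order of 22 divides 44 < 88, so 22 is not a primitive root.

No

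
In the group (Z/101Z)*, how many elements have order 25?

φ(101) = 101 − 1 = 100 = 2^2 · 5^2.
In a cyclic group of order 100, there are φ(d) elements of order d for each divisor d of 100, and zero for non-divisors.
25 = 5^2 divides 100, and φ(25) = 20.

20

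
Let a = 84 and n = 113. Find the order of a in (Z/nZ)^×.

112

ord(84) | φ(113) = 113 − 1 = 112 = 2^4 · 7.
Divisors of 112: 1, 2, 4, 7, 8, 14, 16, 28, 56, 112.
Compute 84^d (mod 113) for the divisors d until we hit 1:
84^1 ≡ 84 (mod 113)
84^2 ≡ 50 (mod 113)
84^4 ≡ 14 (mod 113)
84^7 ≡ 40 (mod 113)
84^8 ≡ 83 (mod 113)
84^14 ≡ 18 (mod 113)
84^16 ≡ 109 (mod 113)
84^28 ≡ 98 (mod 113)
84^56 ≡ 112 (mod 113)
84^112 ≡ 1 (mod 113) ✓
Hence ord(84) = 112.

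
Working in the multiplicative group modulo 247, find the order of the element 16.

9

By Lagrange's theorem, ord_247(16) divides φ(247) = φ(13·19) = (13−1)·(19−1) = 12·18 = 216 = 2^3 · 3^3.
Divisors of 216: 1, 2, 3, 4, 6, 8, 9, 12, 18, 24, 27, 36, 54, 72, 108, 216.
Evaluate successive powers at the divisors of 216:
16^1 ≡ 16 (mod 247)
16^2 ≡ 9 (mod 247)
16^3 ≡ 144 (mod 247)
16^4 ≡ 81 (mod 247)
16^6 ≡ 235 (mod 247)
16^8 ≡ 139 (mod 247)
16^9 ≡ 1 (mod 247) ✓
So ord_247(16) = 9.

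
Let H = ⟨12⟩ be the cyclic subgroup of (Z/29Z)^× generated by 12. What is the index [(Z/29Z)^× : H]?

7

ord(12) | φ(29) = 29 − 1 = 28 = 2^2 · 7.
Divisors of 28: 1, 2, 4, 7, 14, 28.
Evaluate successive powers at the divisors of 28:
12^1 ≡ 12 (mod 29)
12^2 ≡ 28 (mod 29)
12^4 ≡ 1 (mod 29) ✓
The order of 12 is 4, so the subgroup it generates has 4 elements.
The index is φ(29) / ord(12) = 28 / 4 = 7.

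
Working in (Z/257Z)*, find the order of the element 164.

Since 164 ∈ (Z/257Z)^×, its order divides φ(257) = 257 − 1 = 256 = 2^8.
Divisors of 256: 1, 2, 4, 8, 16, 32, 64, 128, 256.
Evaluate successive powers at the divisors of 256:
164^1 ≡ 164
164^2 ≡ 168
164^4 ≡ 211
164^8 ≡ 60
164^16 ≡ 2
164^32 ≡ 4
164^64 ≡ 16
164^128 ≡ 256
164^256 ≡ 1
Therefore the multiplicative order of 164 modulo 257 is 256.

256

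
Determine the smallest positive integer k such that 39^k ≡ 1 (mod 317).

158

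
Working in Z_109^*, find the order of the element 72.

Since 72 ∈ (Z/109Z)^×, its order divides φ(109) = 109 − 1 = 108 = 2^2 · 3^3.
Divisors of 108: 1, 2, 3, 4, 6, 9, 12, 18, 27, 36, 54, 108.
Check 72^d mod 109 for each divisor in increasing order:
72^1 ≡ 72
72^2 ≡ 61
72^3 ≡ 32
72^4 ≡ 15
72^6 ≡ 43
72^9 ≡ 68
72^12 ≡ 105
72^18 ≡ 46
72^27 ≡ 76
72^36 ≡ 45
72^54 ≡ 108
72^108 ≡ 1
So ord_109(72) = 108.

108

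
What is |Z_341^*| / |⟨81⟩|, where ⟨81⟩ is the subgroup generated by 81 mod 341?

20

Since 81 ∈ (Z/341Z)^×, its order divides φ(341) = φ(11·31) = (11−1)·(31−1) = 10·30 = 300 = 2^2 · 3 · 5^2.
Divisors of 300: 1, 2, 3, 4, 5, 6, 10, 12, 15, 20, 25, 30, 50, 60, 75, 100, 150, 300.
Evaluate successive powers at the divisors of 300:
81^1 ≡ 81 (mod 341)
81^2 ≡ 82 (mod 341)
81^3 ≡ 163 (mod 341)
81^4 ≡ 245 (mod 341)
81^5 ≡ 67 (mod 341)
81^6 ≡ 312 (mod 341)
81^10 ≡ 56 (mod 341)
81^12 ≡ 159 (mod 341)
81^15 ≡ 1 (mod 341) ✓
Thus |⟨81⟩| = ord(81) = 15.
Index = |(Z/341Z)^×| / |⟨81⟩| = 300 / 15 = 20.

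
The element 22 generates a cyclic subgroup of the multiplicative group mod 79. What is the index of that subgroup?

ord(22) | φ(79) = 79 − 1 = 78 = 2 · 3 · 13.
Divisors of 78: 1, 2, 3, 6, 13, 26, 39, 78.
Evaluate successive powers at the divisors of 78:
22^1 ≡ 22
22^2 ≡ 10
22^3 ≡ 62
22^6 ≡ 52
22^13 ≡ 1
The order of 22 is 13, so the subgroup it generates has 13 elements.
Index = |(Z/79Z)^×| / |⟨22⟩| = 78 / 13 = 6.

6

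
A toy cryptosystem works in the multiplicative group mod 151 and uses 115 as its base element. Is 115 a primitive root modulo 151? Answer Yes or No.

φ(151) = 151 − 1 = 150 = 2 · 3 · 5^2.
115 is a primitive root mod 151 iff 115^(φ(151)/q) ≢ 1 for every prime q | φ(151), i.e. q ∈ {2, 3, 5}.
115^75 ≡ 150 (mod 151)  [q = 2: ≢ 1 ✓]
115^50 ≡ 118 (mod 151)  [q = 3: ≢ 1 ✓]
115^30 ≡ 8 (mod 151)  [q = 5: ≢ 1 ✓]
None equal 1, so ord_151(115) = 150: 115 is a primitive root.

Yes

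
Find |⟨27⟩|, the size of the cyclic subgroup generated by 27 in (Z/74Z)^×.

By Lagrange's theorem, ord_74(27) divides φ(74) = φ(2)·φ(37) = 1·36 = 36 = 2^2 · 3^2.
Divisors of 36: 1, 2, 3, 4, 6, 9, 12, 18, 36.
Evaluate successive powers at the divisors of 36:
27^1 ≡ 27 (mod 74)
27^2 ≡ 63 (mod 74)
27^3 ≡ 73 (mod 74)
27^4 ≡ 47 (mod 74)
27^6 ≡ 1 (mod 74) ✓
So ord_74(27) = 6.

6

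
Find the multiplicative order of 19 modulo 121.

110

Since 19 ∈ (Z/121Z)^×, its order divides φ(121) = φ(11^2) = 11·(11−1) = 110 = 2 · 5 · 11.
Divisors of 110: 1, 2, 5, 10, 11, 22, 55, 110.
Test each divisor d:
19^1 ≡ 19 (mod 121)
19^2 ≡ 119 (mod 121)
19^5 ≡ 76 (mod 121)
19^10 ≡ 89 (mod 121)
19^11 ≡ 118 (mod 121)
19^22 ≡ 9 (mod 121)
19^55 ≡ 120 (mod 121)
19^110 ≡ 1 (mod 121) ✓
The smallest such exponent is 110, so the order of 19 is 110.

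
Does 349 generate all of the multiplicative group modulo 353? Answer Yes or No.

φ(353) = 353 − 1 = 352 = 2^5 · 11.
It suffices to check that the order of 349 is not a proper divisor of 352: compute 349^(352/q) for q ∈ {2, 11}.
349^176 ≡ 1 (mod 353)  [q = 2: ≡ 1 ✗]
349^32 ≡ 187 (mod 353)  [q = 11: ≢ 1 ✓]
349^176 ≡ 1 shows ord(349) | 176, strictly less than φ(353); not a primitive root.

No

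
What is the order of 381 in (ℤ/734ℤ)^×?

183

By Lagrange's theorem, ord_734(381) divides φ(734) = φ(2)·φ(367) = 1·366 = 366 = 2 · 3 · 61.
Divisors of 366: 1, 2, 3, 6, 61, 122, 183, 366.
Test each divisor d:
381^1 ≡ 381
381^2 ≡ 563
381^3 ≡ 175
381^6 ≡ 531
381^61 ≡ 83
381^122 ≡ 283
381^183 ≡ 1
The smallest such exponent is 183, so the order of 381 is 183.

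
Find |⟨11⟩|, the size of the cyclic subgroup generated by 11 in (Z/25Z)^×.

5

The order of 11 must divide φ(25) = φ(5^2) = 5·(5−1) = 20 = 2^2 · 5.
Divisors of 20: 1, 2, 4, 5, 10, 20.
Compute 11^d (mod 25) for the divisors d until we hit 1:
11^1 ≡ 11 (mod 25)
11^2 ≡ 21 (mod 25)
11^4 ≡ 16 (mod 25)
11^5 ≡ 1 (mod 25) ✓
So ord_25(11) = 5.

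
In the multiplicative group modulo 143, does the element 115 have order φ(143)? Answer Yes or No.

143 = 11 · 13 is a product of two distinct odd primes, so (Z/143Z)^× ≅ (Z/11Z)^× × (Z/13Z)^× is not cyclic.
No primitive root modulo 143 exists; in particular 115 is not one.

No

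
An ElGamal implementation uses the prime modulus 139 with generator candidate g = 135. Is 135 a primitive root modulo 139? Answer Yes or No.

Yes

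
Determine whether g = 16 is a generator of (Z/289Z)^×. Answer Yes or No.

φ(289) = φ(17^2) = 17·(17−1) = 272 = 2^4 · 17.
An element g generates (Z/289Z)^× iff g^(272/q) ≢ 1 (mod 289) for each prime q ∈ {2, 17}.
16^136 ≡ 1 (mod 289)  [q = 2: ≡ 1 ✗]
16^16 ≡ 18 (mod 289)  [q = 17: ≢ 1 ✓]
16^136 ≡ 1 shows ord(16) | 136, strictly less than φ(289); not a primitive root.

No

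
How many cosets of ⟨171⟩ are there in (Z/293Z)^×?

1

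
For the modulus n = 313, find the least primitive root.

10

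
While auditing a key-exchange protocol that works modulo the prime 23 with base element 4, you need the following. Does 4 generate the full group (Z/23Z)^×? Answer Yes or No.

φ(23) = 23 − 1 = 22 = 2 · 11.
It suffices to check that the order of 4 is not a proper divisor of 22: compute 4^(22/q) for q ∈ {2, 11}.
4^11 ≡ 1 (mod 23)  [q = 2: ≡ 1 ✗]
4^2 ≡ 16 (mod 23)  [q = 11: ≢ 1 ✓]
4^11 ≡ 1 shows ord(4) | 11, strictly less than φ(23); not a primitive root.

No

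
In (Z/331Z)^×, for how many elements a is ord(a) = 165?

80

φ(331) = 331 − 1 = 330 = 2 · 3 · 5 · 11.
In a cyclic group of order 330, there are φ(d) elements of order d for each divisor d of 330, and zero for non-divisors.
165 = 3 · 5 · 11 divides 330, and φ(165) = 80.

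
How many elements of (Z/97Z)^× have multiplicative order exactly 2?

φ(97) = 97 − 1 = 96 = 2^5 · 3.
(Z/97Z)^× is cyclic (|G| = 96); a cyclic group of order m has exactly φ(d) elements of each order d | m, and none otherwise.
2 | 96, and φ(2) = 2 − 1 = 1.

1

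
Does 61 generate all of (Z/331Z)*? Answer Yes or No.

No

φ(331) = 331 − 1 = 330 = 2 · 3 · 5 · 11.
An element g generates (Z/331Z)^× iff g^(330/q) ≢ 1 (mod 331) for each prime q ∈ {2, 3, 5, 11}.
61^165 ≡ 330 (mod 331)  [q = 2: ≢ 1 ✓]
61^110 ≡ 1 (mod 331)  [q = 3: ≡ 1 ✗]
61^66 ≡ 1 (mod 331)  [q = 5: ≡ 1 ✗]
61^30 ≡ 74 (mod 331)  [q = 11: ≢ 1 ✓]
Since 61^110 ≡ 1, the order of 61 divides 110 < 330, so 61 is not a primitive root.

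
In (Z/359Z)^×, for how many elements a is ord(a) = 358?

φ(359) = 359 − 1 = 358 = 2 · 179.
(Z/359Z)^× is cyclic (|G| = 358); a cyclic group of order m has exactly φ(d) elements of each order d | m, and none otherwise.
358 = 2 · 179 divides 358, and φ(358) = 178.

178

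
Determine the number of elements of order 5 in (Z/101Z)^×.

4

φ(101) = 101 − 1 = 100 = 2^2 · 5^2.
(Z/101Z)^× is cyclic (|G| = 100); a cyclic group of order m has exactly φ(d) elements of each order d | m, and none otherwise.
5 | 100, and φ(5) = 5 − 1 = 4.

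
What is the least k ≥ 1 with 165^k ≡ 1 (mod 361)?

342

The order of 165 must divide φ(361) = φ(19^2) = 19·(19−1) = 342 = 2 · 3^2 · 19.
Divisors of 342: 1, 2, 3, 6, 9, 18, 19, 38, 57, 114, 171, 342.
Compute 165^d (mod 361) for the divisors d until we hit 1:
165^1 ≡ 165 (mod 361)
165^2 ≡ 150 (mod 361)
165^3 ≡ 202 (mod 361)
165^6 ≡ 11 (mod 361)
165^9 ≡ 56 (mod 361)
165^18 ≡ 248 (mod 361)
165^19 ≡ 127 (mod 361)
165^38 ≡ 245 (mod 361)
165^57 ≡ 69 (mod 361)
165^114 ≡ 68 (mod 361)
165^171 ≡ 360 (mod 361)
165^342 ≡ 1 (mod 361) ✓
Therefore the multiplicative order of 165 modulo 361 is 342.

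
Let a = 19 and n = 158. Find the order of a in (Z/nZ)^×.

39

ord(19) | φ(158) = φ(2)·φ(79) = 1·78 = 78 = 2 · 3 · 13.
Divisors of 78: 1, 2, 3, 6, 13, 26, 39, 78.
Check 19^d mod 158 for each divisor in increasing order:
19^1 ≡ 19 (mod 158)
19^2 ≡ 45 (mod 158)
19^3 ≡ 65 (mod 158)
19^6 ≡ 117 (mod 158)
19^13 ≡ 23 (mod 158)
19^26 ≡ 55 (mod 158)
19^39 ≡ 1 (mod 158) ✓
The smallest such exponent is 39, so the order of 19 is 39.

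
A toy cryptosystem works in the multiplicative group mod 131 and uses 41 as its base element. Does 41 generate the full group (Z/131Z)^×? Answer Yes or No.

φ(131) = 131 − 1 = 130 = 2 · 5 · 13.
Test 41^(130/q) mod 131 for each prime factor q of 130:
41^65 ≡ 1 (mod 131)  [q = 2: ≡ 1 ✗]
41^26 ≡ 53 (mod 131)  [q = 5: ≢ 1 ✓]
41^10 ≡ 39 (mod 131)  [q = 13: ≢ 1 ✓]
41^65 ≡ 1 shows ord(41) | 65, strictly less than φ(131); not a primitive root.

No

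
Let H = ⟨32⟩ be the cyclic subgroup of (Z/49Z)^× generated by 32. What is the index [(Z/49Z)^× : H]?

ord(32) | φ(49) = φ(7^2) = 7·(7−1) = 42 = 2 · 3 · 7.
Divisors of 42: 1, 2, 3, 6, 7, 14, 21, 42.
Check 32^d mod 49 for each divisor in increasing order:
32^1 ≡ 32 (mod 49)
32^2 ≡ 44 (mod 49)
32^3 ≡ 36 (mod 49)
32^6 ≡ 22 (mod 49)
32^7 ≡ 18 (mod 49)
32^14 ≡ 30 (mod 49)
32^21 ≡ 1 (mod 49) ✓
Thus |⟨32⟩| = ord(32) = 21.
[(Z/49Z)^× : ⟨32⟩] = 42/21 = 2.

2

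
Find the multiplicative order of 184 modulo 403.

Since 184 ∈ (Z/403Z)^×, its order divides φ(403) = φ(13·31) = (13−1)·(31−1) = 12·30 = 360 = 2^3 · 3^2 · 5.
Divisors of 360: 1, 2, 3, 4, 5, 6, 8, 9, 10, 12, 15, 18, 20, 24, 30, 36, 40, 45, 60, 72, 90, 120, 180, 360.
Check 184^d mod 403 for each divisor in increasing order:
184^1 ≡ 184
184^2 ≡ 4
184^3 ≡ 333
184^4 ≡ 16
184^5 ≡ 123
184^6 ≡ 64
184^8 ≡ 256
184^9 ≡ 356
184^10 ≡ 218
184^12 ≡ 66
184^15 ≡ 216
184^18 ≡ 194
184^20 ≡ 373
184^24 ≡ 326
184^30 ≡ 311
184^36 ≡ 157
184^40 ≡ 94
184^45 ≡ 278
184^60 ≡ 1
Therefore the multiplicative order of 184 modulo 403 is 60.

60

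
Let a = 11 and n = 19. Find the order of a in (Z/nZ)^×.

3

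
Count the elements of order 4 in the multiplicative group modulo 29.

2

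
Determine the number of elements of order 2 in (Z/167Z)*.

φ(167) = 167 − 1 = 166 = 2 · 83.
Since (Z/167Z)^× is cyclic of order 166, the number of elements of order d is φ(d) when d | 166 and 0 otherwise.
2 | 166, and φ(2) = 2 − 1 = 1.

1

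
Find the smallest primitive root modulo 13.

φ(13) = 13 − 1 = 12 = 2^2 · 3.
Test candidates g = 2, 3, … against the prime factors q ∈ {2, 3} of φ(13): g is a generator iff g^(12/q) ≢ 1 for every such q.
g = 2: 2^6 ≡ 12; 2^4 ≡ 3 — none is 1, so 2 is a primitive root.
So 2 is the smallest generator of (Z/13Z)^×.

2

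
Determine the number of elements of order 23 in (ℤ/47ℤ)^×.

φ(47) = 47 − 1 = 46 = 2 · 23.
(Z/47Z)^× is cyclic (|G| = 46); a cyclic group of order m has exactly φ(d) elements of each order d | m, and none otherwise.
23 | 46, and φ(23) = 23 − 1 = 22.

22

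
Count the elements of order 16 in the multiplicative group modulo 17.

8

φ(17) = 17 − 1 = 16 = 2^4.
In a cyclic group of order 16, there are φ(d) elements of order d for each divisor d of 16, and zero for non-divisors.
16 = 2^4 divides 16, and φ(16) = 8.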